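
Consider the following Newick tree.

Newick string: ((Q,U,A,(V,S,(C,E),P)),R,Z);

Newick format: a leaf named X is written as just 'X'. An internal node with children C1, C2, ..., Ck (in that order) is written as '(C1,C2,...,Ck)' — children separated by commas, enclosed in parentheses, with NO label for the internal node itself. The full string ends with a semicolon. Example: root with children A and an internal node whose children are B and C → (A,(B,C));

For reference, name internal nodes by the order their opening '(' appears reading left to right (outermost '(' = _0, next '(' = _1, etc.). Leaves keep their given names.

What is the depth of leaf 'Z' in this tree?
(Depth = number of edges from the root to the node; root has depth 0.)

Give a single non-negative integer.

Newick: ((Q,U,A,(V,S,(C,E),P)),R,Z);
Naming internals by '(' encounter order: outermost '(' = _0, next = _1, ...
Query node: Z
Path from root: _0 -> Z
Depth of Z: 1 (number of edges from root)

Answer: 1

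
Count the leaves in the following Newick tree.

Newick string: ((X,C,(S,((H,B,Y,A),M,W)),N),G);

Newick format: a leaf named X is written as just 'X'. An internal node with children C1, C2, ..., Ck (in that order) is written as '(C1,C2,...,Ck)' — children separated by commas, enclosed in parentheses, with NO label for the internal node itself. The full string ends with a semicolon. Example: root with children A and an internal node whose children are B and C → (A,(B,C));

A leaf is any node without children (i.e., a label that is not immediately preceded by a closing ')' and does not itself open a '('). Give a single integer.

Newick: ((X,C,(S,((H,B,Y,A),M,W)),N),G);
Scan left-to-right; a leaf is any maximal label run not followed by '(':
  pos 2: leaf 'X' → count = 1
  pos 4: leaf 'C' → count = 2
  pos 7: leaf 'S' → count = 3
  pos 11: leaf 'H' → count = 4
  pos 13: leaf 'B' → count = 5
  pos 15: leaf 'Y' → count = 6
  pos 17: leaf 'A' → count = 7
  pos 20: leaf 'M' → count = 8
  pos 22: leaf 'W' → count = 9
  pos 26: leaf 'N' → count = 10
  pos 29: leaf 'G' → count = 11
Total leaves: 11

Answer: 11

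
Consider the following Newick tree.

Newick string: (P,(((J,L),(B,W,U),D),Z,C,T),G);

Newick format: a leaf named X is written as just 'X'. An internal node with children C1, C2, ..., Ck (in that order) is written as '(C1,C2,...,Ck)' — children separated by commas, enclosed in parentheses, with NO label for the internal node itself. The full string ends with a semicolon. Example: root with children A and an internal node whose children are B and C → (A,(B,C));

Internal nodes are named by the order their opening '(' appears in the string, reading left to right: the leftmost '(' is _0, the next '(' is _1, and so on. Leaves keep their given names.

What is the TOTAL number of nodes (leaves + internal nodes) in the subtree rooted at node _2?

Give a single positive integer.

Newick: (P,(((J,L),(B,W,U),D),Z,C,T),G);
Locate _2: it is the '(' at position 4 (the 3rd '(' reading left to right).
Query: subtree rooted at _2
_2: subtree_size = 1 + 8
  _3: subtree_size = 1 + 2
    J: subtree_size = 1 + 0
    L: subtree_size = 1 + 0
  _4: subtree_size = 1 + 3
    B: subtree_size = 1 + 0
    W: subtree_size = 1 + 0
    U: subtree_size = 1 + 0
  D: subtree_size = 1 + 0
Total subtree size of _2: 9

Answer: 9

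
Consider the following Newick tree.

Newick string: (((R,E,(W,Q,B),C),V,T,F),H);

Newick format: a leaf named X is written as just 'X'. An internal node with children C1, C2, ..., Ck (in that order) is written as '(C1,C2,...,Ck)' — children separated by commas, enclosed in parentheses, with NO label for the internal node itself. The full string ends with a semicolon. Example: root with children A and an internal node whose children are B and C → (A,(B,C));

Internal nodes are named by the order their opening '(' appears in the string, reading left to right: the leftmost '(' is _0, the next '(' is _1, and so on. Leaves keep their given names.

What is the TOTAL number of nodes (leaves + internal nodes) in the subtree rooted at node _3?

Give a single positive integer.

Answer: 4

Derivation:
Newick: (((R,E,(W,Q,B),C),V,T,F),H);
Locate _3: it is the '(' at position 7 (the 4th '(' reading left to right).
Query: subtree rooted at _3
_3: subtree_size = 1 + 3
  W: subtree_size = 1 + 0
  Q: subtree_size = 1 + 0
  B: subtree_size = 1 + 0
Total subtree size of _3: 4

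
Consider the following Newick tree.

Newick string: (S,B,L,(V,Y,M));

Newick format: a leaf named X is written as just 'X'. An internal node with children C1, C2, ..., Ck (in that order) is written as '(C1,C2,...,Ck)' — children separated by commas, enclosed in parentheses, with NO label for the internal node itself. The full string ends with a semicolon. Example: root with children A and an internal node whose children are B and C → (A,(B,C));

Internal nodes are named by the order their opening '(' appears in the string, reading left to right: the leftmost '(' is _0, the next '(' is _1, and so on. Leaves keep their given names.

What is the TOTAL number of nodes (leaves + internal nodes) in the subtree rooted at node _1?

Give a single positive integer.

Newick: (S,B,L,(V,Y,M));
Locate _1: it is the '(' at position 7 (the 2nd '(' reading left to right).
Query: subtree rooted at _1
_1: subtree_size = 1 + 3
  V: subtree_size = 1 + 0
  Y: subtree_size = 1 + 0
  M: subtree_size = 1 + 0
Total subtree size of _1: 4

Answer: 4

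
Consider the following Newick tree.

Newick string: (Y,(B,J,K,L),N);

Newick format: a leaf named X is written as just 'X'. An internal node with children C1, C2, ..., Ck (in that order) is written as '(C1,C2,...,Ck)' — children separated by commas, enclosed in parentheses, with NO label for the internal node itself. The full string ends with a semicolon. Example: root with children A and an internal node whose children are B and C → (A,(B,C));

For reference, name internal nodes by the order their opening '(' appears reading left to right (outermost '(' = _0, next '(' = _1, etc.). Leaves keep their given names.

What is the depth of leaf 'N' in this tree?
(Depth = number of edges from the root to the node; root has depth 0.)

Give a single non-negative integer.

Newick: (Y,(B,J,K,L),N);
Naming internals by '(' encounter order: outermost '(' = _0, next = _1, ...
Query node: N
Path from root: _0 -> N
Depth of N: 1 (number of edges from root)

Answer: 1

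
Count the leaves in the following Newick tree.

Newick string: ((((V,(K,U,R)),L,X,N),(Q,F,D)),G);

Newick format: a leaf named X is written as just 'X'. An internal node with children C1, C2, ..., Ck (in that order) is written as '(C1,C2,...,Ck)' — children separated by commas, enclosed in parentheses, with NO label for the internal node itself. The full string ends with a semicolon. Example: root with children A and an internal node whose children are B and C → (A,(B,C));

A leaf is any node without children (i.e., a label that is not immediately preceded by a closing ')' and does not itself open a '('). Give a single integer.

Newick: ((((V,(K,U,R)),L,X,N),(Q,F,D)),G);
Scan left-to-right; a leaf is any maximal label run not followed by '(':
  pos 4: leaf 'V' → count = 1
  pos 7: leaf 'K' → count = 2
  pos 9: leaf 'U' → count = 3
  pos 11: leaf 'R' → count = 4
  pos 15: leaf 'L' → count = 5
  pos 17: leaf 'X' → count = 6
  pos 19: leaf 'N' → count = 7
  pos 23: leaf 'Q' → count = 8
  pos 25: leaf 'F' → count = 9
  pos 27: leaf 'D' → count = 10
  pos 31: leaf 'G' → count = 11
Total leaves: 11

Answer: 11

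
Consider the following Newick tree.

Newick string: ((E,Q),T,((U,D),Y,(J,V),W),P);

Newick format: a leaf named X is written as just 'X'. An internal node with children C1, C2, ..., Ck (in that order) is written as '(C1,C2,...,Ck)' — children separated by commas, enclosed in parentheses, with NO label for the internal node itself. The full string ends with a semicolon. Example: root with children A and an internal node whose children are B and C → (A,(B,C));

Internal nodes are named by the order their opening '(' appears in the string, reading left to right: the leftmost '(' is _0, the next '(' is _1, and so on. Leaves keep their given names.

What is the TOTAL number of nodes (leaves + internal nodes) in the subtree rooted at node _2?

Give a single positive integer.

Newick: ((E,Q),T,((U,D),Y,(J,V),W),P);
Locate _2: it is the '(' at position 9 (the 3rd '(' reading left to right).
Query: subtree rooted at _2
_2: subtree_size = 1 + 8
  _3: subtree_size = 1 + 2
    U: subtree_size = 1 + 0
    D: subtree_size = 1 + 0
  Y: subtree_size = 1 + 0
  _4: subtree_size = 1 + 2
    J: subtree_size = 1 + 0
    V: subtree_size = 1 + 0
  W: subtree_size = 1 + 0
Total subtree size of _2: 9

Answer: 9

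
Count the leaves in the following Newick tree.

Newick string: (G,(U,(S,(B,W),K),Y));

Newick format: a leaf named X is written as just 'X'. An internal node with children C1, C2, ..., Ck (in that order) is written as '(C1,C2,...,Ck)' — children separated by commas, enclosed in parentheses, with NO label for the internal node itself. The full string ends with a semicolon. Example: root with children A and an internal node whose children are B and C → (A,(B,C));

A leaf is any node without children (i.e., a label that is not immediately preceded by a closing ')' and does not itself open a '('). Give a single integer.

Newick: (G,(U,(S,(B,W),K),Y));
Scan left-to-right; a leaf is any maximal label run not followed by '(':
  pos 1: leaf 'G' → count = 1
  pos 4: leaf 'U' → count = 2
  pos 7: leaf 'S' → count = 3
  pos 10: leaf 'B' → count = 4
  pos 12: leaf 'W' → count = 5
  pos 15: leaf 'K' → count = 6
  pos 18: leaf 'Y' → count = 7
Total leaves: 7

Answer: 7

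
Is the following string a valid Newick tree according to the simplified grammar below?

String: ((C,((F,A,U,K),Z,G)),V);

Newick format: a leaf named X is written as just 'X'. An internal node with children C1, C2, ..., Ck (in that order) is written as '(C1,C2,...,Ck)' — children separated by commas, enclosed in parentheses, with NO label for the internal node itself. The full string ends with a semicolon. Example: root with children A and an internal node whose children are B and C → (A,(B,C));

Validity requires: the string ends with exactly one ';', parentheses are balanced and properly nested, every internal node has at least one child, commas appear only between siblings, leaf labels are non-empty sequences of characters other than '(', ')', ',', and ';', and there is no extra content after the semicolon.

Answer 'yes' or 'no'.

Answer: yes

Derivation:
Input: ((C,((F,A,U,K),Z,G)),V);
Paren balance: 4 '(' vs 4 ')' OK
Ends with single ';': True
Full parse: OK
Valid: True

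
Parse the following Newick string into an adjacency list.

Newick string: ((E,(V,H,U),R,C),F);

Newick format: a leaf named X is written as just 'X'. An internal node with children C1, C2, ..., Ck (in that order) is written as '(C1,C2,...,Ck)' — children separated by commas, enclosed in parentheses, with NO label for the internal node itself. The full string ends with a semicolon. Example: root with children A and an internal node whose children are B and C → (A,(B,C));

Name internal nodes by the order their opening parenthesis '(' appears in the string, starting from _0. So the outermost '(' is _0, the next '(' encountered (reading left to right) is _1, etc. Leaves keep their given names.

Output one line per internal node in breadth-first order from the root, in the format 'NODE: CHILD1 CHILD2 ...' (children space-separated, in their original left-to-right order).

Input: ((E,(V,H,U),R,C),F);
Scanning left-to-right, naming '(' by encounter order:
  pos 0: '(' -> open internal node _0 (depth 1)
  pos 1: '(' -> open internal node _1 (depth 2)
  pos 4: '(' -> open internal node _2 (depth 3)
  pos 10: ')' -> close internal node _2 (now at depth 2)
  pos 15: ')' -> close internal node _1 (now at depth 1)
  pos 18: ')' -> close internal node _0 (now at depth 0)
Total internal nodes: 3
BFS adjacency from root:
  _0: _1 F
  _1: E _2 R C
  _2: V H U

Answer: _0: _1 F
_1: E _2 R C
_2: V H U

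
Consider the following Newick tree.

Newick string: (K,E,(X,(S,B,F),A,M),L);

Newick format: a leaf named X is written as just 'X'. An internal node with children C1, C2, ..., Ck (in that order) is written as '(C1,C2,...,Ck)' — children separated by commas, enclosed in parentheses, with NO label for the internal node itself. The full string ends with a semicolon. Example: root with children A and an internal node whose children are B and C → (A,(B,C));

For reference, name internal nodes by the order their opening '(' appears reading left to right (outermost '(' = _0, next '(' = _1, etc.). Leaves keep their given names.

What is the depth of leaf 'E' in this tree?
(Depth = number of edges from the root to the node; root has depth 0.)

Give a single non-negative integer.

Answer: 1

Derivation:
Newick: (K,E,(X,(S,B,F),A,M),L);
Naming internals by '(' encounter order: outermost '(' = _0, next = _1, ...
Query node: E
Path from root: _0 -> E
Depth of E: 1 (number of edges from root)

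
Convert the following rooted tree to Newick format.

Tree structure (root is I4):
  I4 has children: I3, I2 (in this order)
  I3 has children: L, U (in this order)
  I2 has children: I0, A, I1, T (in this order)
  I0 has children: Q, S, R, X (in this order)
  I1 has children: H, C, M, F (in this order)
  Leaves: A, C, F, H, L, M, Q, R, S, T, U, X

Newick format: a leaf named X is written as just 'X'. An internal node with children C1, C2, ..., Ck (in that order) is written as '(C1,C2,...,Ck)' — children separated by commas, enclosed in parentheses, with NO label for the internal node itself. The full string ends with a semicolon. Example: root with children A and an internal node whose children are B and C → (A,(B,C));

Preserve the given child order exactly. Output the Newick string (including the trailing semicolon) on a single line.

internal I4 with children ['I3', 'I2']
  internal I3 with children ['L', 'U']
    leaf 'L' → 'L'
    leaf 'U' → 'U'
  → '(L,U)'
  internal I2 with children ['I0', 'A', 'I1', 'T']
    internal I0 with children ['Q', 'S', 'R', 'X']
      leaf 'Q' → 'Q'
      leaf 'S' → 'S'
      leaf 'R' → 'R'
      leaf 'X' → 'X'
    → '(Q,S,R,X)'
    leaf 'A' → 'A'
    internal I1 with children ['H', 'C', 'M', 'F']
      leaf 'H' → 'H'
      leaf 'C' → 'C'
      leaf 'M' → 'M'
      leaf 'F' → 'F'
    → '(H,C,M,F)'
    leaf 'T' → 'T'
  → '((Q,S,R,X),A,(H,C,M,F),T)'
→ '((L,U),((Q,S,R,X),A,(H,C,M,F),T))'
Final: ((L,U),((Q,S,R,X),A,(H,C,M,F),T));

Answer: ((L,U),((Q,S,R,X),A,(H,C,M,F),T));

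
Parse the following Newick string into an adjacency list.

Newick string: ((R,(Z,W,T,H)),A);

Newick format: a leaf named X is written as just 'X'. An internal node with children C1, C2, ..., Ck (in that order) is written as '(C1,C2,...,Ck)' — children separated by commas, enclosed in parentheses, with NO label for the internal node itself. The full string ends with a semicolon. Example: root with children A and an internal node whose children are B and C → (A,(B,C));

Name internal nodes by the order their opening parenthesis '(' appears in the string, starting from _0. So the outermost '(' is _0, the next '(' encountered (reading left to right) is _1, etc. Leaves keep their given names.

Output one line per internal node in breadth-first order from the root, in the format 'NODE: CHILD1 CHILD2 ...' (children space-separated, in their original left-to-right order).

Input: ((R,(Z,W,T,H)),A);
Scanning left-to-right, naming '(' by encounter order:
  pos 0: '(' -> open internal node _0 (depth 1)
  pos 1: '(' -> open internal node _1 (depth 2)
  pos 4: '(' -> open internal node _2 (depth 3)
  pos 12: ')' -> close internal node _2 (now at depth 2)
  pos 13: ')' -> close internal node _1 (now at depth 1)
  pos 16: ')' -> close internal node _0 (now at depth 0)
Total internal nodes: 3
BFS adjacency from root:
  _0: _1 A
  _1: R _2
  _2: Z W T H

Answer: _0: _1 A
_1: R _2
_2: Z W T H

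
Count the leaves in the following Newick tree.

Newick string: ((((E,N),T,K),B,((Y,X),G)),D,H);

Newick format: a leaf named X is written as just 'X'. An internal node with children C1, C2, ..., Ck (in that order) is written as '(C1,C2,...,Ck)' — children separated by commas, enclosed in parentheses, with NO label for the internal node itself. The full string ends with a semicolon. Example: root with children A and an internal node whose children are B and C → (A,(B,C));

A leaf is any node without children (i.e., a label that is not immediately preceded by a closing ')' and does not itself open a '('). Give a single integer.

Answer: 10

Derivation:
Newick: ((((E,N),T,K),B,((Y,X),G)),D,H);
Scan left-to-right; a leaf is any maximal label run not followed by '(':
  pos 4: leaf 'E' → count = 1
  pos 6: leaf 'N' → count = 2
  pos 9: leaf 'T' → count = 3
  pos 11: leaf 'K' → count = 4
  pos 14: leaf 'B' → count = 5
  pos 18: leaf 'Y' → count = 6
  pos 20: leaf 'X' → count = 7
  pos 23: leaf 'G' → count = 8
  pos 27: leaf 'D' → count = 9
  pos 29: leaf 'H' → count = 10
Total leaves: 10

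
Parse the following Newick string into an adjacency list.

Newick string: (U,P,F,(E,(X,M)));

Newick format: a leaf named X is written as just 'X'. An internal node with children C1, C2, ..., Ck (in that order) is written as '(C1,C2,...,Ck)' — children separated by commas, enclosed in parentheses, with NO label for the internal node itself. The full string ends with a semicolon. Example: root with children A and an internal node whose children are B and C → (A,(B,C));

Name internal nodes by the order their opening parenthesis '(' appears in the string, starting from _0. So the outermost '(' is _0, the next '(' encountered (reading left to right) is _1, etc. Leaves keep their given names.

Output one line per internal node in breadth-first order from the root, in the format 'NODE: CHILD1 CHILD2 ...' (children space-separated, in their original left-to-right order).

Answer: _0: U P F _1
_1: E _2
_2: X M

Derivation:
Input: (U,P,F,(E,(X,M)));
Scanning left-to-right, naming '(' by encounter order:
  pos 0: '(' -> open internal node _0 (depth 1)
  pos 7: '(' -> open internal node _1 (depth 2)
  pos 10: '(' -> open internal node _2 (depth 3)
  pos 14: ')' -> close internal node _2 (now at depth 2)
  pos 15: ')' -> close internal node _1 (now at depth 1)
  pos 16: ')' -> close internal node _0 (now at depth 0)
Total internal nodes: 3
BFS adjacency from root:
  _0: U P F _1
  _1: E _2
  _2: X M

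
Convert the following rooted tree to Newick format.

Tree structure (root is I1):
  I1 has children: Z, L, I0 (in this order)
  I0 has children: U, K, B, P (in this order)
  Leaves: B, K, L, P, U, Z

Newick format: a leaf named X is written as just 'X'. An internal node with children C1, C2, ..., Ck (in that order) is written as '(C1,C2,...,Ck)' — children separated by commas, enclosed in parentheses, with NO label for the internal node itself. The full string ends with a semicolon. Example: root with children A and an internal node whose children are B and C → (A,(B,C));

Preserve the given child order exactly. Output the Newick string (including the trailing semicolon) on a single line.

Answer: (Z,L,(U,K,B,P));

Derivation:
internal I1 with children ['Z', 'L', 'I0']
  leaf 'Z' → 'Z'
  leaf 'L' → 'L'
  internal I0 with children ['U', 'K', 'B', 'P']
    leaf 'U' → 'U'
    leaf 'K' → 'K'
    leaf 'B' → 'B'
    leaf 'P' → 'P'
  → '(U,K,B,P)'
→ '(Z,L,(U,K,B,P))'
Final: (Z,L,(U,K,B,P));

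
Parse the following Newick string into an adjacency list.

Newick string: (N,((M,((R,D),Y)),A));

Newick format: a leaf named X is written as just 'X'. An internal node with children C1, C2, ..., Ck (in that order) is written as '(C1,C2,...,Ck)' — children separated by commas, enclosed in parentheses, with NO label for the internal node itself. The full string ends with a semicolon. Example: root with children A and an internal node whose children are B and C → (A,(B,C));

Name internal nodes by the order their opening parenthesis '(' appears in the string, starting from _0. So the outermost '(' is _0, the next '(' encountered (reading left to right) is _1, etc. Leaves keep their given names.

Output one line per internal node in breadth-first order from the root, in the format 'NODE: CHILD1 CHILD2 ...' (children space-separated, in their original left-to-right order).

Answer: _0: N _1
_1: _2 A
_2: M _3
_3: _4 Y
_4: R D

Derivation:
Input: (N,((M,((R,D),Y)),A));
Scanning left-to-right, naming '(' by encounter order:
  pos 0: '(' -> open internal node _0 (depth 1)
  pos 3: '(' -> open internal node _1 (depth 2)
  pos 4: '(' -> open internal node _2 (depth 3)
  pos 7: '(' -> open internal node _3 (depth 4)
  pos 8: '(' -> open internal node _4 (depth 5)
  pos 12: ')' -> close internal node _4 (now at depth 4)
  pos 15: ')' -> close internal node _3 (now at depth 3)
  pos 16: ')' -> close internal node _2 (now at depth 2)
  pos 19: ')' -> close internal node _1 (now at depth 1)
  pos 20: ')' -> close internal node _0 (now at depth 0)
Total internal nodes: 5
BFS adjacency from root:
  _0: N _1
  _1: _2 A
  _2: M _3
  _3: _4 Y
  _4: R D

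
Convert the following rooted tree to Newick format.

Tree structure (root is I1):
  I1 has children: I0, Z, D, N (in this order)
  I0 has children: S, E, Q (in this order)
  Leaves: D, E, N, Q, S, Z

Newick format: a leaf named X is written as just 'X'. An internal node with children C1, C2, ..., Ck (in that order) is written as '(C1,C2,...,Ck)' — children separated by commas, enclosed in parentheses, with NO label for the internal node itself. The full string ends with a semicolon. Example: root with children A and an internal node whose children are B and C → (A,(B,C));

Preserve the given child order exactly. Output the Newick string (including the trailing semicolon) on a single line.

Answer: ((S,E,Q),Z,D,N);

Derivation:
internal I1 with children ['I0', 'Z', 'D', 'N']
  internal I0 with children ['S', 'E', 'Q']
    leaf 'S' → 'S'
    leaf 'E' → 'E'
    leaf 'Q' → 'Q'
  → '(S,E,Q)'
  leaf 'Z' → 'Z'
  leaf 'D' → 'D'
  leaf 'N' → 'N'
→ '((S,E,Q),Z,D,N)'
Final: ((S,E,Q),Z,D,N);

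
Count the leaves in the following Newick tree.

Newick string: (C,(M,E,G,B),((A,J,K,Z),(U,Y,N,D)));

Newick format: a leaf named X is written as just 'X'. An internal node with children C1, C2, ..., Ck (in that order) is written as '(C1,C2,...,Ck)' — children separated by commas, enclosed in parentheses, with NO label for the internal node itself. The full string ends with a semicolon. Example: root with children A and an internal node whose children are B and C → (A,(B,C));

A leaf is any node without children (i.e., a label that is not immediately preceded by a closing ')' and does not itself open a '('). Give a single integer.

Newick: (C,(M,E,G,B),((A,J,K,Z),(U,Y,N,D)));
Scan left-to-right; a leaf is any maximal label run not followed by '(':
  pos 1: leaf 'C' → count = 1
  pos 4: leaf 'M' → count = 2
  pos 6: leaf 'E' → count = 3
  pos 8: leaf 'G' → count = 4
  pos 10: leaf 'B' → count = 5
  pos 15: leaf 'A' → count = 6
  pos 17: leaf 'J' → count = 7
  pos 19: leaf 'K' → count = 8
  pos 21: leaf 'Z' → count = 9
  pos 25: leaf 'U' → count = 10
  pos 27: leaf 'Y' → count = 11
  pos 29: leaf 'N' → count = 12
  pos 31: leaf 'D' → count = 13
Total leaves: 13

Answer: 13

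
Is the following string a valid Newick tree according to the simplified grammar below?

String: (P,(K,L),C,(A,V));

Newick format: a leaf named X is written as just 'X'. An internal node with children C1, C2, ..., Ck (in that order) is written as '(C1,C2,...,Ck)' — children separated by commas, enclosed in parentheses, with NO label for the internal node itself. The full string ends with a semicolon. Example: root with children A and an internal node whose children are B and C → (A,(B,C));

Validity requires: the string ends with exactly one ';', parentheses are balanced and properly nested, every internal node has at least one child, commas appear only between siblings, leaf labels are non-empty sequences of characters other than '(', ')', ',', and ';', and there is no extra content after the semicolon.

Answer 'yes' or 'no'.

Input: (P,(K,L),C,(A,V));
Paren balance: 3 '(' vs 3 ')' OK
Ends with single ';': True
Full parse: OK
Valid: True

Answer: yes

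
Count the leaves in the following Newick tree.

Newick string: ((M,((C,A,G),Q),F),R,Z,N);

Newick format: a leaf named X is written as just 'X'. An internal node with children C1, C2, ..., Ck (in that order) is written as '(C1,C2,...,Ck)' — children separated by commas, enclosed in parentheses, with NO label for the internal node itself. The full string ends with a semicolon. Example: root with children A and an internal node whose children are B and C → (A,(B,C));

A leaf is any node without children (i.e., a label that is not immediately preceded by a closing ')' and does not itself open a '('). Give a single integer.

Newick: ((M,((C,A,G),Q),F),R,Z,N);
Scan left-to-right; a leaf is any maximal label run not followed by '(':
  pos 2: leaf 'M' → count = 1
  pos 6: leaf 'C' → count = 2
  pos 8: leaf 'A' → count = 3
  pos 10: leaf 'G' → count = 4
  pos 13: leaf 'Q' → count = 5
  pos 16: leaf 'F' → count = 6
  pos 19: leaf 'R' → count = 7
  pos 21: leaf 'Z' → count = 8
  pos 23: leaf 'N' → count = 9
Total leaves: 9

Answer: 9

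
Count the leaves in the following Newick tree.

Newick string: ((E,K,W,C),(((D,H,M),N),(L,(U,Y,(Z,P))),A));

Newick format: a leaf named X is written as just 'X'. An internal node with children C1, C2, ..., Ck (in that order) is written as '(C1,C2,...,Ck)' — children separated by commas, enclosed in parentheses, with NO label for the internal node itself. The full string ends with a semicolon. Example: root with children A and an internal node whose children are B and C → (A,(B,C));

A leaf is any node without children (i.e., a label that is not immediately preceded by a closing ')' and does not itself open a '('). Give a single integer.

Newick: ((E,K,W,C),(((D,H,M),N),(L,(U,Y,(Z,P))),A));
Scan left-to-right; a leaf is any maximal label run not followed by '(':
  pos 2: leaf 'E' → count = 1
  pos 4: leaf 'K' → count = 2
  pos 6: leaf 'W' → count = 3
  pos 8: leaf 'C' → count = 4
  pos 14: leaf 'D' → count = 5
  pos 16: leaf 'H' → count = 6
  pos 18: leaf 'M' → count = 7
  pos 21: leaf 'N' → count = 8
  pos 25: leaf 'L' → count = 9
  pos 28: leaf 'U' → count = 10
  pos 30: leaf 'Y' → count = 11
  pos 33: leaf 'Z' → count = 12
  pos 35: leaf 'P' → count = 13
  pos 40: leaf 'A' → count = 14
Total leaves: 14

Answer: 14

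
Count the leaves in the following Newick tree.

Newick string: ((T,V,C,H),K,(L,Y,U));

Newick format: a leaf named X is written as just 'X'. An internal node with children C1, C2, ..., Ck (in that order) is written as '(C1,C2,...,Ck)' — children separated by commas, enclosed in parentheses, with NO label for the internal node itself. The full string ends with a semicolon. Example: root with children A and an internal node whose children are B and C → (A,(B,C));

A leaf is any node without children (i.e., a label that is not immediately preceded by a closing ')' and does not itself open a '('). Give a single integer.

Newick: ((T,V,C,H),K,(L,Y,U));
Scan left-to-right; a leaf is any maximal label run not followed by '(':
  pos 2: leaf 'T' → count = 1
  pos 4: leaf 'V' → count = 2
  pos 6: leaf 'C' → count = 3
  pos 8: leaf 'H' → count = 4
  pos 11: leaf 'K' → count = 5
  pos 14: leaf 'L' → count = 6
  pos 16: leaf 'Y' → count = 7
  pos 18: leaf 'U' → count = 8
Total leaves: 8

Answer: 8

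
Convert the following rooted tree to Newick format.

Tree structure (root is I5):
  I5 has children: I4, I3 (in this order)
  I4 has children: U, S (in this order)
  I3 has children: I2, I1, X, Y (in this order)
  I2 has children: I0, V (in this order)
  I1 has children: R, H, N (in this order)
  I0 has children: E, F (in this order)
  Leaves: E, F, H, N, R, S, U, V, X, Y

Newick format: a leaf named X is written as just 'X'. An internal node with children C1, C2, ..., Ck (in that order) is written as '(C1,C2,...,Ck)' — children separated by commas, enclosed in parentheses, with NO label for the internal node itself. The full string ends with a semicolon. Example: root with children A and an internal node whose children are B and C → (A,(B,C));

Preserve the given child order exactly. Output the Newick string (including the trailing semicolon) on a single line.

Answer: ((U,S),(((E,F),V),(R,H,N),X,Y));

Derivation:
internal I5 with children ['I4', 'I3']
  internal I4 with children ['U', 'S']
    leaf 'U' → 'U'
    leaf 'S' → 'S'
  → '(U,S)'
  internal I3 with children ['I2', 'I1', 'X', 'Y']
    internal I2 with children ['I0', 'V']
      internal I0 with children ['E', 'F']
        leaf 'E' → 'E'
        leaf 'F' → 'F'
      → '(E,F)'
      leaf 'V' → 'V'
    → '((E,F),V)'
    internal I1 with children ['R', 'H', 'N']
      leaf 'R' → 'R'
      leaf 'H' → 'H'
      leaf 'N' → 'N'
    → '(R,H,N)'
    leaf 'X' → 'X'
    leaf 'Y' → 'Y'
  → '(((E,F),V),(R,H,N),X,Y)'
→ '((U,S),(((E,F),V),(R,H,N),X,Y))'
Final: ((U,S),(((E,F),V),(R,H,N),X,Y));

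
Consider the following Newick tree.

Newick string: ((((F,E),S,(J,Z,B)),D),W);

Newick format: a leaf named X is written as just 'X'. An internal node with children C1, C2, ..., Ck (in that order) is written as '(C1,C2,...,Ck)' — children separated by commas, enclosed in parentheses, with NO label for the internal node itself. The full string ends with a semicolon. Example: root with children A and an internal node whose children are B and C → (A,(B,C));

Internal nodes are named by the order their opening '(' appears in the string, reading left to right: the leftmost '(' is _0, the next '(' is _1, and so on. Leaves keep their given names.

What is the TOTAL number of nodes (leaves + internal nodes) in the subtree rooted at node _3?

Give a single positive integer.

Answer: 3

Derivation:
Newick: ((((F,E),S,(J,Z,B)),D),W);
Locate _3: it is the '(' at position 3 (the 4th '(' reading left to right).
Query: subtree rooted at _3
_3: subtree_size = 1 + 2
  F: subtree_size = 1 + 0
  E: subtree_size = 1 + 0
Total subtree size of _3: 3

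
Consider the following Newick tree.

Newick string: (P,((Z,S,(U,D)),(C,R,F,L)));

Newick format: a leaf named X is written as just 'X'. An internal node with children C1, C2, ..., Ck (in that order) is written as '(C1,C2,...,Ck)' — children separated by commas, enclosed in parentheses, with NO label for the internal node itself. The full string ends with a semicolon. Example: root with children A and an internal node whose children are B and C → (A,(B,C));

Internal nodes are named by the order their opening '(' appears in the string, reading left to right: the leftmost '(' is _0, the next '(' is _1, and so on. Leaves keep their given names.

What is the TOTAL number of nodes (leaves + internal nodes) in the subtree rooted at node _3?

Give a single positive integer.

Answer: 3

Derivation:
Newick: (P,((Z,S,(U,D)),(C,R,F,L)));
Locate _3: it is the '(' at position 9 (the 4th '(' reading left to right).
Query: subtree rooted at _3
_3: subtree_size = 1 + 2
  U: subtree_size = 1 + 0
  D: subtree_size = 1 + 0
Total subtree size of _3: 3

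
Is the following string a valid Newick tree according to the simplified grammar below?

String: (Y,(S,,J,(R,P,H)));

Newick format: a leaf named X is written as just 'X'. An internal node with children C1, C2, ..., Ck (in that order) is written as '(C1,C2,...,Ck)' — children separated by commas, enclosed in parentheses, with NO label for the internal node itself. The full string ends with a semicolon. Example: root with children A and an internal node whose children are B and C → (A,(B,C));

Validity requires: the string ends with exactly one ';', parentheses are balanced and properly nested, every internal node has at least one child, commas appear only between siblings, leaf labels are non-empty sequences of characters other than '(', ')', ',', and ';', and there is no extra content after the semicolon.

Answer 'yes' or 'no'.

Input: (Y,(S,,J,(R,P,H)));
Paren balance: 3 '(' vs 3 ')' OK
Ends with single ';': True
Full parse: FAILS (empty leaf label at pos 6)
Valid: False

Answer: no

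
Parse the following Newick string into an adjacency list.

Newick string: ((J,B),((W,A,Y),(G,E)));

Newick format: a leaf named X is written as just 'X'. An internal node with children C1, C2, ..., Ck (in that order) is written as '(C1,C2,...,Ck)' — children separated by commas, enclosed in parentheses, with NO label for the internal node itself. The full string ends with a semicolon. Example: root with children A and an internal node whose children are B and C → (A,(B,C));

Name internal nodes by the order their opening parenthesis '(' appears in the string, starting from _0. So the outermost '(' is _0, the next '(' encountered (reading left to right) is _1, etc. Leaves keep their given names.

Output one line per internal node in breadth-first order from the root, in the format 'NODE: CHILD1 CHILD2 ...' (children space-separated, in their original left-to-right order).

Input: ((J,B),((W,A,Y),(G,E)));
Scanning left-to-right, naming '(' by encounter order:
  pos 0: '(' -> open internal node _0 (depth 1)
  pos 1: '(' -> open internal node _1 (depth 2)
  pos 5: ')' -> close internal node _1 (now at depth 1)
  pos 7: '(' -> open internal node _2 (depth 2)
  pos 8: '(' -> open internal node _3 (depth 3)
  pos 14: ')' -> close internal node _3 (now at depth 2)
  pos 16: '(' -> open internal node _4 (depth 3)
  pos 20: ')' -> close internal node _4 (now at depth 2)
  pos 21: ')' -> close internal node _2 (now at depth 1)
  pos 22: ')' -> close internal node _0 (now at depth 0)
Total internal nodes: 5
BFS adjacency from root:
  _0: _1 _2
  _1: J B
  _2: _3 _4
  _3: W A Y
  _4: G E

Answer: _0: _1 _2
_1: J B
_2: _3 _4
_3: W A Y
_4: G E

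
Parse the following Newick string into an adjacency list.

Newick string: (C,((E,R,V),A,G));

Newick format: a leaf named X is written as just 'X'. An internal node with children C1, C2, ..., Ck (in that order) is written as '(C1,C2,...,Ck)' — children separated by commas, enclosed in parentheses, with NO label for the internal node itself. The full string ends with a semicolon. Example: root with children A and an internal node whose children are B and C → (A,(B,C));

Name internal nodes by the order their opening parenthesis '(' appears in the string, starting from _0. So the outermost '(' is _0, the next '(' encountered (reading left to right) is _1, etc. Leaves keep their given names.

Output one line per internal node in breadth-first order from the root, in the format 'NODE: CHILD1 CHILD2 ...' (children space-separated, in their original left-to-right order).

Input: (C,((E,R,V),A,G));
Scanning left-to-right, naming '(' by encounter order:
  pos 0: '(' -> open internal node _0 (depth 1)
  pos 3: '(' -> open internal node _1 (depth 2)
  pos 4: '(' -> open internal node _2 (depth 3)
  pos 10: ')' -> close internal node _2 (now at depth 2)
  pos 15: ')' -> close internal node _1 (now at depth 1)
  pos 16: ')' -> close internal node _0 (now at depth 0)
Total internal nodes: 3
BFS adjacency from root:
  _0: C _1
  _1: _2 A G
  _2: E R V

Answer: _0: C _1
_1: _2 A G
_2: E R V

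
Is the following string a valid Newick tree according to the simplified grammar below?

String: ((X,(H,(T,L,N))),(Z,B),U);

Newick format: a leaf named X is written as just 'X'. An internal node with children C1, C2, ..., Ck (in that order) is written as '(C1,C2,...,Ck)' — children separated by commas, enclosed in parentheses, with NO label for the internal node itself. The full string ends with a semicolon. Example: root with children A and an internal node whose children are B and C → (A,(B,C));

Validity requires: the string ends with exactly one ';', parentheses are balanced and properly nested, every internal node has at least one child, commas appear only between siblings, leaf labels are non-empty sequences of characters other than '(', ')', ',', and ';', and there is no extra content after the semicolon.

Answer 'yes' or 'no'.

Input: ((X,(H,(T,L,N))),(Z,B),U);
Paren balance: 5 '(' vs 5 ')' OK
Ends with single ';': True
Full parse: OK
Valid: True

Answer: yes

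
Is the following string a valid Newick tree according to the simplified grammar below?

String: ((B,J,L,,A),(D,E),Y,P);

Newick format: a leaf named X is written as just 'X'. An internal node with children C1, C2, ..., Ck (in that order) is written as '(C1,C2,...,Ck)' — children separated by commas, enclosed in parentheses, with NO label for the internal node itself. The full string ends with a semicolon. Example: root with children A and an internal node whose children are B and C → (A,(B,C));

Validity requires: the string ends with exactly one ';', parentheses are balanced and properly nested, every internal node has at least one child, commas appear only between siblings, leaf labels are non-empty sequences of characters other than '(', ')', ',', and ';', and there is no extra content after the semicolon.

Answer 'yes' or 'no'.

Answer: no

Derivation:
Input: ((B,J,L,,A),(D,E),Y,P);
Paren balance: 3 '(' vs 3 ')' OK
Ends with single ';': True
Full parse: FAILS (empty leaf label at pos 8)
Valid: False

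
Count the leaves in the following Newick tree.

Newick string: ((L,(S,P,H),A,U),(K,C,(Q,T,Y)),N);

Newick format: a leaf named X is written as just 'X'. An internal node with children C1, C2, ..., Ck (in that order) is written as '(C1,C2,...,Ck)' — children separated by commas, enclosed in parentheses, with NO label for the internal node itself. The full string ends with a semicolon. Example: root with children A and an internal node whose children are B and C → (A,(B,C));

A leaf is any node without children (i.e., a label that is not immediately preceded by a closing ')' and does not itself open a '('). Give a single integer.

Answer: 12

Derivation:
Newick: ((L,(S,P,H),A,U),(K,C,(Q,T,Y)),N);
Scan left-to-right; a leaf is any maximal label run not followed by '(':
  pos 2: leaf 'L' → count = 1
  pos 5: leaf 'S' → count = 2
  pos 7: leaf 'P' → count = 3
  pos 9: leaf 'H' → count = 4
  pos 12: leaf 'A' → count = 5
  pos 14: leaf 'U' → count = 6
  pos 18: leaf 'K' → count = 7
  pos 20: leaf 'C' → count = 8
  pos 23: leaf 'Q' → count = 9
  pos 25: leaf 'T' → count = 10
  pos 27: leaf 'Y' → count = 11
  pos 31: leaf 'N' → count = 12
Total leaves: 12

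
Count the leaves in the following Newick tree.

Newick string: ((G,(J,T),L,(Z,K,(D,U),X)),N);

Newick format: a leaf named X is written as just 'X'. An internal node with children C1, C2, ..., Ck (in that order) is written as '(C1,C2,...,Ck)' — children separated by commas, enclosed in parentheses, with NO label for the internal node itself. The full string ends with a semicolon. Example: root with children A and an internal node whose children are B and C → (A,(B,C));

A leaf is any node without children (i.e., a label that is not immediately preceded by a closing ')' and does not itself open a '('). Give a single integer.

Newick: ((G,(J,T),L,(Z,K,(D,U),X)),N);
Scan left-to-right; a leaf is any maximal label run not followed by '(':
  pos 2: leaf 'G' → count = 1
  pos 5: leaf 'J' → count = 2
  pos 7: leaf 'T' → count = 3
  pos 10: leaf 'L' → count = 4
  pos 13: leaf 'Z' → count = 5
  pos 15: leaf 'K' → count = 6
  pos 18: leaf 'D' → count = 7
  pos 20: leaf 'U' → count = 8
  pos 23: leaf 'X' → count = 9
  pos 27: leaf 'N' → count = 10
Total leaves: 10

Answer: 10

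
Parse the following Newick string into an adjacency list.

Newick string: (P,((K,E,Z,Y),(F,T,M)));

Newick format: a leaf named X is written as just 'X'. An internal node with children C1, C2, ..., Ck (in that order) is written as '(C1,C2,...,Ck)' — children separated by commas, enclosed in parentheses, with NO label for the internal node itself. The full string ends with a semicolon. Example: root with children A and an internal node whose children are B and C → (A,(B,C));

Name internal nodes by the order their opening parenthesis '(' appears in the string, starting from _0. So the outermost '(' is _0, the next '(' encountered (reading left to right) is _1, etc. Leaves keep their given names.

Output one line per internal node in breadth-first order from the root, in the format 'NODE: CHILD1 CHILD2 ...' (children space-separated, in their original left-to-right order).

Answer: _0: P _1
_1: _2 _3
_2: K E Z Y
_3: F T M

Derivation:
Input: (P,((K,E,Z,Y),(F,T,M)));
Scanning left-to-right, naming '(' by encounter order:
  pos 0: '(' -> open internal node _0 (depth 1)
  pos 3: '(' -> open internal node _1 (depth 2)
  pos 4: '(' -> open internal node _2 (depth 3)
  pos 12: ')' -> close internal node _2 (now at depth 2)
  pos 14: '(' -> open internal node _3 (depth 3)
  pos 20: ')' -> close internal node _3 (now at depth 2)
  pos 21: ')' -> close internal node _1 (now at depth 1)
  pos 22: ')' -> close internal node _0 (now at depth 0)
Total internal nodes: 4
BFS adjacency from root:
  _0: P _1
  _1: _2 _3
  _2: K E Z Y
  _3: F T M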